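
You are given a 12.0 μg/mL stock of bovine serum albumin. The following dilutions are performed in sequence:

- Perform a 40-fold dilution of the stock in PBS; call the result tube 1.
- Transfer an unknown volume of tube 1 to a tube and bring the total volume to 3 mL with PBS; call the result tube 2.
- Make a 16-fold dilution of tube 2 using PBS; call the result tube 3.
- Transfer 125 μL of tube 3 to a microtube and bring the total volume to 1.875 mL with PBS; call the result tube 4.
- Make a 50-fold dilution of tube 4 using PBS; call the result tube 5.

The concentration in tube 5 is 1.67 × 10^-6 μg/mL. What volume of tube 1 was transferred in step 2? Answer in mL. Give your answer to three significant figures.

0.200 mL

Step 1: 40-fold → factor 40
Step 2: v brought to 3 mL → factor = 3 mL/v
Step 3: 16-fold → factor 16
Step 4: 125 μL brought to 1.875 mL → factor 1875/125 = 15
Step 5: 50-fold → factor 50
Product of known-step factors = 4.8 × 10^5
Overall factor = 12.0 μg/mL / (1.67 × 10^-6 μg/mL) = 7.1856 × 10^6
Step-2 factor = 7.1856 × 10^6 / 4.8 × 10^5 = 14.97
v = 3 mL / 14.97 = 0.200 mL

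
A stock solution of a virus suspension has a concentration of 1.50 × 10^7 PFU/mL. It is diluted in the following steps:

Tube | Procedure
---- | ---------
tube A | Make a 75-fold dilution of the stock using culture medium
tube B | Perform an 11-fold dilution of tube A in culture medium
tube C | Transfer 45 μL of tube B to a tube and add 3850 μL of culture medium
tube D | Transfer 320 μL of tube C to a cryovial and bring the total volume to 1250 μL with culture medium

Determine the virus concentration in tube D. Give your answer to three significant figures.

53.8 PFU/mL

Step 1: 75-fold → factor 75
Step 2: 11-fold → factor 11
Step 3: 45 μL + 3850 μL = 3895 μL total → factor 3895/45 = 86.556
Step 4: 320 μL brought to 1250 μL → factor 1250/320 = 3.9062
Overall dilution factor = 75 × 11 × 86.556 × 3.9062 = 2.7894 × 10^5
Final = 1.50 × 10^7 PFU/mL / 2.7894 × 10^5 = 53.8 PFU/mL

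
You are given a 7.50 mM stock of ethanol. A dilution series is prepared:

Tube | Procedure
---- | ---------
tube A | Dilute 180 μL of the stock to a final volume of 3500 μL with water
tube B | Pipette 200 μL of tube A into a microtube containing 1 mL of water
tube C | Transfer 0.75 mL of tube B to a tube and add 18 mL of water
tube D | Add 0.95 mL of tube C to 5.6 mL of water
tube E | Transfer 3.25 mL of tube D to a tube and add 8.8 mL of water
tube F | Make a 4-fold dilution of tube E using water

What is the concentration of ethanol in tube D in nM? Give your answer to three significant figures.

373 nM

Step 1: 180 μL brought to 3500 μL → factor 3500/180 = 19.444
Step 2: 200 μL + 1 mL = 1200 μL total → factor 1200/200 = 6
Step 3: 0.75 mL + 18 mL = 18.75 mL total → factor 18.75/0.75 = 25
Step 4: 0.95 mL + 5.6 mL = 6.55 mL total → factor 6.55/0.95 = 6.8947
Dilution factor through tube D = 19.444 × 6 × 25 × 6.8947 = 20110
[tube D] = 7.50 mM / 20110 = 0.0003730 mM = 373 nM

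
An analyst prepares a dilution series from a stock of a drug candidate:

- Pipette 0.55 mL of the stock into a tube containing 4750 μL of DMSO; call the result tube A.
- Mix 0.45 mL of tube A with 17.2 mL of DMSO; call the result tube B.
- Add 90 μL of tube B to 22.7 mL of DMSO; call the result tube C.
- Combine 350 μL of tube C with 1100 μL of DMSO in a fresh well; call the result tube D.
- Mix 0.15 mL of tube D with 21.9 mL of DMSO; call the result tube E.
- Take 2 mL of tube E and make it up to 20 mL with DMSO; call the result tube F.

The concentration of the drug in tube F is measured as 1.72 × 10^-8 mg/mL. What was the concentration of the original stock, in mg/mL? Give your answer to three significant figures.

10.0 mg/mL

Step 1: 0.55 mL + 4750 μL = 5.3 mL total → factor 5.3/0.55 = 9.6364
Step 2: 0.45 mL + 17.2 mL = 17.65 mL total → factor 17.65/0.45 = 39.222
Step 3: 90 μL + 22.7 mL = 22790 μL total → factor 22790/90 = 253.22
Step 4: 350 μL + 1100 μL = 1450 μL total → factor 1450/350 = 4.1429
Step 5: 0.15 mL + 21.9 mL = 22.05 mL total → factor 22.05/0.15 = 147
Step 6: 2 mL brought to 20 mL → factor 20/2 = 10
Overall dilution factor = 9.6364 × 39.222 × 253.22 × 4.1429 × 147 × 10 = 5.8286 × 10^8
Stock = 1.72 × 10^-8 mg/mL × 5.8286 × 10^8 = 10.0 mg/mL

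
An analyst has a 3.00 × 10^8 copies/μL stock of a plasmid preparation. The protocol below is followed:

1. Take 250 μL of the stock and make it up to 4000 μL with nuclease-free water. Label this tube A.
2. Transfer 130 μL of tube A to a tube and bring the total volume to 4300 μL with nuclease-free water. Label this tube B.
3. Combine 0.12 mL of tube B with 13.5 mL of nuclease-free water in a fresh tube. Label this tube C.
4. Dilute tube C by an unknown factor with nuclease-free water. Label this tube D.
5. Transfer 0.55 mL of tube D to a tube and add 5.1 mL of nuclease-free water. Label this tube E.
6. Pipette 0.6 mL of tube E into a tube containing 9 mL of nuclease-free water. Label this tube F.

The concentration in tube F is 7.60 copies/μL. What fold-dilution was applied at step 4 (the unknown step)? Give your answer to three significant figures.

Step 1: 250 μL brought to 4000 μL → factor 4000/250 = 16
Step 2: 130 μL brought to 4300 μL → factor 4300/130 = 33.077
Step 3: 0.12 mL + 13.5 mL = 13.62 mL total → factor 13.62/0.12 = 113.5
Step 4: unknown factor x
Step 5: 0.55 mL + 5.1 mL = 5.65 mL total → factor 5.65/0.55 = 10.273
Step 6: 0.6 mL + 9 mL = 9.6 mL total → factor 9.6/0.6 = 16
Product of known-step factors = 9.8729 × 10^6
Overall factor = 3.00 × 10^8 copies/μL / (7.60 copies/μL) = 3.9474 × 10^7
x = 3.9474 × 10^7 / 9.8729 × 10^6 = 4.00

4.00-fold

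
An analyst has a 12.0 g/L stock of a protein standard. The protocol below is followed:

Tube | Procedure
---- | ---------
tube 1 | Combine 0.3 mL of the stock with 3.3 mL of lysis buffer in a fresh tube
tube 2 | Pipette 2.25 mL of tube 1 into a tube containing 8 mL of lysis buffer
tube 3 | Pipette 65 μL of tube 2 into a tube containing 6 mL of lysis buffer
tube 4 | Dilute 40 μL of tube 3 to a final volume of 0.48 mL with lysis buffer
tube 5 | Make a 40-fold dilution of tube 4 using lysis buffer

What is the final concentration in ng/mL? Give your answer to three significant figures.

Step 1: 0.3 mL + 3.3 mL = 3.6 mL total → factor 3.6/0.3 = 12
Step 2: 2.25 mL + 8 mL = 10.25 mL total → factor 10.25/2.25 = 4.5556
Step 3: 65 μL + 6 mL = 6065 μL total → factor 6065/65 = 93.308
Step 4: 40 μL brought to 0.48 mL → factor 480/40 = 12
Step 5: 40-fold → factor 40
Overall dilution factor = 12 × 4.5556 × 93.308 × 12 × 40 = 2.4484 × 10^6
Final = 12.0 g/L / 2.4484 × 10^6 = 4.901 × 10^-6 g/L = 4.90 ng/mL

4.90 ng/mL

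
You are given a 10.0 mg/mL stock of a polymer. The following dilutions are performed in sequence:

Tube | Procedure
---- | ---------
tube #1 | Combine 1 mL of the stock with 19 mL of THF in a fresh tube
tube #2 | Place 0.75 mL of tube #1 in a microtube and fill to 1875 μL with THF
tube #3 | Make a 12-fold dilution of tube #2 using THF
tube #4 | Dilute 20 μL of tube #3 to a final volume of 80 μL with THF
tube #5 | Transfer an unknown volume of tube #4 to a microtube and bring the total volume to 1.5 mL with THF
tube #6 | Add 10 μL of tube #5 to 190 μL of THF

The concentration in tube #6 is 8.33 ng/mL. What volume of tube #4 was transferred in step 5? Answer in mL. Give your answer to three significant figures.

Step 1: 1 mL + 19 mL = 20 mL total → factor 20/1 = 20
Step 2: 0.75 mL brought to 1875 μL → factor 1.875/0.75 = 2.5
Step 3: 12-fold → factor 12
Step 4: 20 μL brought to 80 μL → factor 80/20 = 4
Step 5: v brought to 1.5 mL → factor = 1.5 mL/v
Step 6: 10 μL + 190 μL = 200 μL total → factor 200/10 = 20
Product of known-step factors = 48000
Overall factor = 10.0 mg/mL / (8.33 ng/mL) = 1.2005 × 10^6
Step-5 factor = 1.2005 × 10^6 / 48000 = 25.01
v = 1.5 mL / 25.01 = 0.0600 mL

0.0600 mL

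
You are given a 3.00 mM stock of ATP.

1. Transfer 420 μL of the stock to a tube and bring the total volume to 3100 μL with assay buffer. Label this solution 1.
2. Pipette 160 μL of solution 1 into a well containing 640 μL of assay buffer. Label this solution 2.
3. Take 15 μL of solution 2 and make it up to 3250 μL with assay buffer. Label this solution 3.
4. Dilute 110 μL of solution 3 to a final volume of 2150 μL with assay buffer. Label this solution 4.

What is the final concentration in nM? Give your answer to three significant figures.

Step 1: 420 μL brought to 3100 μL → factor 3100/420 = 7.381
Step 2: 160 μL + 640 μL = 800 μL total → factor 800/160 = 5
Step 3: 15 μL brought to 3250 μL → factor 3250/15 = 216.67
Step 4: 110 μL brought to 2150 μL → factor 2150/110 = 19.545
Overall dilution factor = 7.381 × 5 × 216.67 × 19.545 = 1.5629 × 10^5
Final = 3.00 mM / 1.5629 × 10^5 = 1.920 × 10^-5 mM = 19.2 nM

19.2 nM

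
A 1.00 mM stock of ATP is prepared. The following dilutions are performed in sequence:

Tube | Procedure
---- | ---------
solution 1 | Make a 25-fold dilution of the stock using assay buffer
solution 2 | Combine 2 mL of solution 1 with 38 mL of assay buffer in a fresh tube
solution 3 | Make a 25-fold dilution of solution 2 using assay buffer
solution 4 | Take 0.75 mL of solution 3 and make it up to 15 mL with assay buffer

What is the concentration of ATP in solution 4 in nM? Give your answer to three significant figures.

Step 1: 25-fold → factor 25
Step 2: 2 mL + 38 mL = 40 mL total → factor 40/2 = 20
Step 3: 25-fold → factor 25
Step 4: 0.75 mL brought to 15 mL → factor 15/0.75 = 20
Overall dilution factor = 25 × 20 × 25 × 20 = 2.5 × 10^5
Final = 1.00 mM / 2.5 × 10^5 = 4.000 × 10^-6 mM = 4.00 nM

4.00 nM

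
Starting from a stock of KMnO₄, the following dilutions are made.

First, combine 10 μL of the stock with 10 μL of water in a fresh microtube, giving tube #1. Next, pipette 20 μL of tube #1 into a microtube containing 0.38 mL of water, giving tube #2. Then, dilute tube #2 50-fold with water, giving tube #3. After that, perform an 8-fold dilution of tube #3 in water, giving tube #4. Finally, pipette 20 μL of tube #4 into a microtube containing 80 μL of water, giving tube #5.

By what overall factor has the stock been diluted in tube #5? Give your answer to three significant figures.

Step 1: 10 μL + 10 μL = 20 μL total → factor 20/10 = 2
Step 2: 20 μL + 0.38 mL = 400 μL total → factor 400/20 = 20
Step 3: 50-fold → factor 50
Step 4: 8-fold → factor 8
Step 5: 20 μL + 80 μL = 100 μL total → factor 100/20 = 5
Overall dilution factor = 2 × 20 × 50 × 8 × 5 = 80000

8.00 × 10^4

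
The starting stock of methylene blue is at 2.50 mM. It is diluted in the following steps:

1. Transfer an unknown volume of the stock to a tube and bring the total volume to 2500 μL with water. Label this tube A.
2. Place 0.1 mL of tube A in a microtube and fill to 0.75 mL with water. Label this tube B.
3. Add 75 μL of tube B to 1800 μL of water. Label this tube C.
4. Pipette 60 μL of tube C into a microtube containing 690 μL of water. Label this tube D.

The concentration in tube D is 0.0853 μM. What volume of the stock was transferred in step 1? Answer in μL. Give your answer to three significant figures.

Step 1: v brought to 2500 μL → factor = 2500 μL/v
Step 2: 0.1 mL brought to 0.75 mL → factor 0.75/0.1 = 7.5
Step 3: 75 μL + 1800 μL = 1875 μL total → factor 1875/75 = 25
Step 4: 60 μL + 690 μL = 750 μL total → factor 750/60 = 12.5
Product of known-step factors = 2343.8
Overall factor = 2.50 mM / (0.0853 μM) = 29308
Step-1 factor = 29308 / 2343.8 = 12.505
v = 2500 μL / 12.505 = 200 μL

200 μL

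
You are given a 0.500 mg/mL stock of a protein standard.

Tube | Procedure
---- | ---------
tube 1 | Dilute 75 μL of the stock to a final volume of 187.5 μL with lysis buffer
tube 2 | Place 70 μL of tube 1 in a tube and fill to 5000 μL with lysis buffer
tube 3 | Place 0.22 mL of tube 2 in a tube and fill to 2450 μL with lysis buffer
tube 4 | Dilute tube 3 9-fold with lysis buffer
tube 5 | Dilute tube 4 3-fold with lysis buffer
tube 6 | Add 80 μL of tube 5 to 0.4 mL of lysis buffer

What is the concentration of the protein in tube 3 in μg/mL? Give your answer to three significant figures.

Step 1: 75 μL brought to 187.5 μL → factor 187.5/75 = 2.5
Step 2: 70 μL brought to 5000 μL → factor 5000/70 = 71.429
Step 3: 0.22 mL brought to 2450 μL → factor 2.45/0.22 = 11.136
Dilution factor through tube 3 = 2.5 × 71.429 × 11.136 = 1988.6
[tube 3] = 0.500 mg/mL / 1988.6 = 0.0002514 mg/mL = 0.251 μg/mL

0.251 μg/mL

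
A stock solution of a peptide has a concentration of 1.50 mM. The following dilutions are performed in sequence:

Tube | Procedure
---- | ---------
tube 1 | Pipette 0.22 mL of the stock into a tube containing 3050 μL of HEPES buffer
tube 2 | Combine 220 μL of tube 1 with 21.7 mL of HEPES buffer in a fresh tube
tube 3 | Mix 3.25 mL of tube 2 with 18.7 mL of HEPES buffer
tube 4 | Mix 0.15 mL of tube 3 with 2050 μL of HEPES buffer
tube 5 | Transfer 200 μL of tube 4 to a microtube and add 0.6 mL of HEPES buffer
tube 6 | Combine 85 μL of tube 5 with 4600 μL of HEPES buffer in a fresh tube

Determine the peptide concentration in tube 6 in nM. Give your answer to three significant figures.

0.0464 nM

Step 1: 0.22 mL + 3050 μL = 3.27 mL total → factor 3.27/0.22 = 14.864
Step 2: 220 μL + 21.7 mL = 21920 μL total → factor 21920/220 = 99.636
Step 3: 3.25 mL + 18.7 mL = 21.95 mL total → factor 21.95/3.25 = 6.7538
Step 4: 0.15 mL + 2050 μL = 2.2 mL total → factor 2.2/0.15 = 14.667
Step 5: 200 μL + 0.6 mL = 800 μL total → factor 800/200 = 4
Step 6: 85 μL + 4600 μL = 4685 μL total → factor 4685/85 = 55.118
Overall dilution factor = 14.864 × 99.636 × 6.7538 × 14.667 × 4 × 55.118 = 3.2343 × 10^7
Final = 1.50 mM / 3.2343 × 10^7 = 4.638 × 10^-8 mM = 0.0464 nM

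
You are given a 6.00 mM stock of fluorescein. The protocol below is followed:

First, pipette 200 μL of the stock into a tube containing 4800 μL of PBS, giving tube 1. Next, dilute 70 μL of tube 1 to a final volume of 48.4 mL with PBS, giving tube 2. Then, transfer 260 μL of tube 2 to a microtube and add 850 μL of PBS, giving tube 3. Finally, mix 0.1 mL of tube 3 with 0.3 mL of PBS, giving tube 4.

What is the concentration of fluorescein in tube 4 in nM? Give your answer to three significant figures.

Step 1: 200 μL + 4800 μL = 5000 μL total → factor 5000/200 = 25
Step 2: 70 μL brought to 48.4 mL → factor 48400/70 = 691.43
Step 3: 260 μL + 850 μL = 1110 μL total → factor 1110/260 = 4.2692
Step 4: 0.1 mL + 0.3 mL = 0.4 mL total → factor 0.4/0.1 = 4
Overall dilution factor = 25 × 691.43 × 4.2692 × 4 = 2.9519 × 10^5
Final = 6.00 mM / 2.9519 × 10^5 = 2.033 × 10^-5 mM = 20.3 nM

20.3 nM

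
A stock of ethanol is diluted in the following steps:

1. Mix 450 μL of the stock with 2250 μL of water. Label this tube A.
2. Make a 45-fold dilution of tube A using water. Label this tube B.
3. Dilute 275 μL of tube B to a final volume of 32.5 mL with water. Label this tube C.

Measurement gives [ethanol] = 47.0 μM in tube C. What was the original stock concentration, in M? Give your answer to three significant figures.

Step 1: 450 μL + 2250 μL = 2700 μL total → factor 2700/450 = 6
Step 2: 45-fold → factor 45
Step 3: 275 μL brought to 32.5 mL → factor 32500/275 = 118.18
Overall dilution factor = 6 × 45 × 118.18 = 31909
Stock = 47.0 μM × 31909 = 1.500 × 10^6 μM = 1.50 M

1.50 M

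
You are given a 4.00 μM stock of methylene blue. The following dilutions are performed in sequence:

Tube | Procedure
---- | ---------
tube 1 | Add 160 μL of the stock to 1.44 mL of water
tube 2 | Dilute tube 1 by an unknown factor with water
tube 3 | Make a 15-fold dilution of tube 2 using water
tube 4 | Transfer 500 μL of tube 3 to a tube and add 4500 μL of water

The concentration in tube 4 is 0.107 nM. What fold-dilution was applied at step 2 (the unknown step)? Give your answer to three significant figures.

24.9-fold

Step 1: 160 μL + 1.44 mL = 1600 μL total → factor 1600/160 = 10
Step 2: unknown factor x
Step 3: 15-fold → factor 15
Step 4: 500 μL + 4500 μL = 5000 μL total → factor 5000/500 = 10
Product of known-step factors = 1500
Overall factor = 4.00 μM / (0.107 nM) = 37383
x = 37383 / 1500 = 24.9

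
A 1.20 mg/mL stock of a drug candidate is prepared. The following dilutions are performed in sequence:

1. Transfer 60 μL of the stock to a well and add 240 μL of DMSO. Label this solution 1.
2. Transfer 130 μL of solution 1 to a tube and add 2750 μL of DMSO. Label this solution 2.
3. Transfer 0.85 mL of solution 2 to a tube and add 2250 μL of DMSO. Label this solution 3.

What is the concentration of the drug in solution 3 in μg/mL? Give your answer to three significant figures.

2.97 μg/mL

Step 1: 60 μL + 240 μL = 300 μL total → factor 300/60 = 5
Step 2: 130 μL + 2750 μL = 2880 μL total → factor 2880/130 = 22.154
Step 3: 0.85 mL + 2250 μL = 3.1 mL total → factor 3.1/0.85 = 3.6471
Overall dilution factor = 5 × 22.154 × 3.6471 = 403.98
Final = 1.20 mg/mL / 403.98 = 0.002970 mg/mL = 2.97 μg/mL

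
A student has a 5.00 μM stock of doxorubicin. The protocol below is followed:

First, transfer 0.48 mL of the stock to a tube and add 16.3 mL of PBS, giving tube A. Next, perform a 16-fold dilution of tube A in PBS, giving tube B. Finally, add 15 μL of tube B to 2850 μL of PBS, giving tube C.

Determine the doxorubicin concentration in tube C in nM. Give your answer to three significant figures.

0.0468 nM

Step 1: 0.48 mL + 16.3 mL = 16.78 mL total → factor 16.78/0.48 = 34.958
Step 2: 16-fold → factor 16
Step 3: 15 μL + 2850 μL = 2865 μL total → factor 2865/15 = 191
Overall dilution factor = 34.958 × 16 × 191 = 1.0683 × 10^5
Final = 5.00 μM / 1.0683 × 10^5 = 4.680 × 10^-5 μM = 0.0468 nM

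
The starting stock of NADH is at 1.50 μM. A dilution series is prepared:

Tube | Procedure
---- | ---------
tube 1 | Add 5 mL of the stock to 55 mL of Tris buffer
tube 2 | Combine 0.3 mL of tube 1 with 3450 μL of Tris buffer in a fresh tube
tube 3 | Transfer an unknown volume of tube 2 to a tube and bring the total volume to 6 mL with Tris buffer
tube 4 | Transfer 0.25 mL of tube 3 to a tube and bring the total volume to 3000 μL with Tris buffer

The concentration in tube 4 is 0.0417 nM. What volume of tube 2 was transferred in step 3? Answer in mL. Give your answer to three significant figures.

Step 1: 5 mL + 55 mL = 60 mL total → factor 60/5 = 12
Step 2: 0.3 mL + 3450 μL = 3.75 mL total → factor 3.75/0.3 = 12.5
Step 3: v brought to 6 mL → factor = 6 mL/v
Step 4: 0.25 mL brought to 3000 μL → factor 3/0.25 = 12
Product of known-step factors = 1800
Overall factor = 1.50 μM / (0.0417 nM) = 35971
Step-3 factor = 35971 / 1800 = 19.984
v = 6 mL / 19.984 = 0.300 mL

0.300 mL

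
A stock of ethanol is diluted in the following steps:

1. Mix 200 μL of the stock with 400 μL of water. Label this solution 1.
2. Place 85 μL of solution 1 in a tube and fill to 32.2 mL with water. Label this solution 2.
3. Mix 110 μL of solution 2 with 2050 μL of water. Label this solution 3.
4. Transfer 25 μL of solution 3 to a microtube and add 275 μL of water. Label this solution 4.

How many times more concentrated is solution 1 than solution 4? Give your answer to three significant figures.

8.93 × 10^4

Step 1: 200 μL + 400 μL = 600 μL total → factor 600/200 = 3
Step 2: 85 μL brought to 32.2 mL → factor 32200/85 = 378.82
Step 3: 110 μL + 2050 μL = 2160 μL total → factor 2160/110 = 19.636
Step 4: 25 μL + 275 μL = 300 μL total → factor 300/25 = 12
Dilution factor to solution 1 = 3; to solution 4 = 2.6779 × 10^5
[solution 1]/[solution 4] = (factor to solution 4)/(factor to solution 1) = 2.6779 × 10^5/3 = 8.93 × 10^4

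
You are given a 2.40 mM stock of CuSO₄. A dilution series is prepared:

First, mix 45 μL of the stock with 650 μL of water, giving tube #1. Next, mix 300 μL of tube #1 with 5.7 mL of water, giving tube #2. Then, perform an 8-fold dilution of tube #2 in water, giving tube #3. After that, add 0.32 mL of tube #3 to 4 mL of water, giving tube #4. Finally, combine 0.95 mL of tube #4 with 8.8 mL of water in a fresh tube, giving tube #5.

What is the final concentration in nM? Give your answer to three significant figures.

Step 1: 45 μL + 650 μL = 695 μL total → factor 695/45 = 15.444
Step 2: 300 μL + 5.7 mL = 6000 μL total → factor 6000/300 = 20
Step 3: 8-fold → factor 8
Step 4: 0.32 mL + 4 mL = 4.32 mL total → factor 4.32/0.32 = 13.5
Step 5: 0.95 mL + 8.8 mL = 9.75 mL total → factor 9.75/0.95 = 10.263
Overall dilution factor = 15.444 × 20 × 8 × 13.5 × 10.263 = 3.4238 × 10^5
Final = 2.40 mM / 3.4238 × 10^5 = 7.010 × 10^-6 mM = 7.01 nM

7.01 nM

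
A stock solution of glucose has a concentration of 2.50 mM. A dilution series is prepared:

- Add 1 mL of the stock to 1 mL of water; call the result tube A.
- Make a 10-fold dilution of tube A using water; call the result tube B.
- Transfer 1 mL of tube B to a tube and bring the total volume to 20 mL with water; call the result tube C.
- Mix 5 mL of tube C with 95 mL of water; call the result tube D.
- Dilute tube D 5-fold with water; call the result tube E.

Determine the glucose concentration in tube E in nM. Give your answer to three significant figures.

Step 1: 1 mL + 1 mL = 2 mL total → factor 2/1 = 2
Step 2: 10-fold → factor 10
Step 3: 1 mL brought to 20 mL → factor 20/1 = 20
Step 4: 5 mL + 95 mL = 100 mL total → factor 100/5 = 20
Step 5: 5-fold → factor 5
Overall dilution factor = 2 × 10 × 20 × 20 × 5 = 40000
Final = 2.50 mM / 40000 = 6.250 × 10^-5 mM = 62.5 nM

62.5 nM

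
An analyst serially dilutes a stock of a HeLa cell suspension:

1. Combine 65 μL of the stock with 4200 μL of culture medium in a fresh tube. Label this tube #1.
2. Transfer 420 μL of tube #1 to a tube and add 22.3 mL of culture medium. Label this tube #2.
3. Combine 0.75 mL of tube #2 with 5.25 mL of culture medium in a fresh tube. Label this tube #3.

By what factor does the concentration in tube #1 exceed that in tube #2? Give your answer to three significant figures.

Step 1: 65 μL + 4200 μL = 4265 μL total → factor 4265/65 = 65.615
Step 2: 420 μL + 22.3 mL = 22720 μL total → factor 22720/420 = 54.095
Dilution factor to tube #1 = 65.615; to tube #2 = 3549.5
[tube #1]/[tube #2] = (factor to tube #2)/(factor to tube #1) = 3549.5/65.615 = 54.1

54.1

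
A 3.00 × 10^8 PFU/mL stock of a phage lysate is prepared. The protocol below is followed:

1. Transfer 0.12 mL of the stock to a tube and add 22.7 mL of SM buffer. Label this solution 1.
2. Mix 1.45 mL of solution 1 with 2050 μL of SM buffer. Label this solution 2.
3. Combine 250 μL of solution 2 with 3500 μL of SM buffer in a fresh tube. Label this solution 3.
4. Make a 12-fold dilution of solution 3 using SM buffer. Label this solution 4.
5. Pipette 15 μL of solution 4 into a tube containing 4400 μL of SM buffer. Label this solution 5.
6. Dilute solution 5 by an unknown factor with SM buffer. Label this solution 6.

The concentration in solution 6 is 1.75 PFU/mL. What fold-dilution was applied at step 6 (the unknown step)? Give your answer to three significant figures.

7.05-fold

Step 1: 0.12 mL + 22.7 mL = 22.82 mL total → factor 22.82/0.12 = 190.17
Step 2: 1.45 mL + 2050 μL = 3.5 mL total → factor 3.5/1.45 = 2.4138
Step 3: 250 μL + 3500 μL = 3750 μL total → factor 3750/250 = 15
Step 4: 12-fold → factor 12
Step 5: 15 μL + 4400 μL = 4415 μL total → factor 4415/15 = 294.33
Step 6: unknown factor x
Product of known-step factors = 2.4319 × 10^7
Overall factor = 3.00 × 10^8 PFU/mL / (1.75 PFU/mL) = 1.7143 × 10^8
x = 1.7143 × 10^8 / 2.4319 × 10^7 = 7.05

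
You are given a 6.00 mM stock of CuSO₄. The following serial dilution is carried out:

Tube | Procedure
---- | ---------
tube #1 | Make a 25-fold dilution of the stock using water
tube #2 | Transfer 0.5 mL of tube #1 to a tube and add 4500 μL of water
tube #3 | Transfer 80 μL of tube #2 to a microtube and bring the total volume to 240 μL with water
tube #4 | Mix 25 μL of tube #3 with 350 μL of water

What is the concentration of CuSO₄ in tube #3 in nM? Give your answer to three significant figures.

Step 1: 25-fold → factor 25
Step 2: 0.5 mL + 4500 μL = 5 mL total → factor 5/0.5 = 10
Step 3: 80 μL brought to 240 μL → factor 240/80 = 3
Dilution factor through tube #3 = 25 × 10 × 3 = 750
[tube #3] = 6.00 mM / 750 = 0.008000 mM = 8.00 × 10^3 nM

8.00 × 10^3 nM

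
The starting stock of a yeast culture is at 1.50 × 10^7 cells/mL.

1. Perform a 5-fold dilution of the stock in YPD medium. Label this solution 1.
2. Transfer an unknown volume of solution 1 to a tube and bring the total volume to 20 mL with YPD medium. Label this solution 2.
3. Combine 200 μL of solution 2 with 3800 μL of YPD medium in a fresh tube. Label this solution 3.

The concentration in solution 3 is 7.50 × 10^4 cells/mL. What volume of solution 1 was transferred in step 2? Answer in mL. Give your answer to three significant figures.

Step 1: 5-fold → factor 5
Step 2: v brought to 20 mL → factor = 20 mL/v
Step 3: 200 μL + 3800 μL = 4000 μL total → factor 4000/200 = 20
Product of known-step factors = 100
Overall factor = 1.50 × 10^7 cells/mL / (7.50 × 10^4 cells/mL) = 200
Step-2 factor = 200 / 100 = 2
v = 20 mL / 2 = 10.0 mL

10.0 mL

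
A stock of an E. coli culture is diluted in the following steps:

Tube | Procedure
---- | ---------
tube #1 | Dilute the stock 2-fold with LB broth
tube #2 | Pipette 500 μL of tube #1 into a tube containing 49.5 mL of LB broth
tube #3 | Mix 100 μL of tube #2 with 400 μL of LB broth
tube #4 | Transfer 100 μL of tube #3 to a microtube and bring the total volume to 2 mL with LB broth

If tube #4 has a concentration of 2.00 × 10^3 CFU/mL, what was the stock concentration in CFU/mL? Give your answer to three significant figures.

4.00 × 10^7 CFU/mL

Step 1: 2-fold → factor 2
Step 2: 500 μL + 49.5 mL = 50000 μL total → factor 50000/500 = 100
Step 3: 100 μL + 400 μL = 500 μL total → factor 500/100 = 5
Step 4: 100 μL brought to 2 mL → factor 2000/100 = 20
Overall dilution factor = 2 × 100 × 5 × 20 = 20000
Stock = 2.00 × 10^3 CFU/mL × 20000 = 4.00 × 10^7 CFU/mL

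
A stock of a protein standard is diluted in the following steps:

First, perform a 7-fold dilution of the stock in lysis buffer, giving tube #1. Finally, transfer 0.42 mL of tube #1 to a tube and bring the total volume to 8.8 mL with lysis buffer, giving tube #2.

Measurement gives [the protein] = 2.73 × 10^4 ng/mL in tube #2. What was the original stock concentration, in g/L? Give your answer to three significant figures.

4.00 g/L

Step 1: 7-fold → factor 7
Step 2: 0.42 mL brought to 8.8 mL → factor 8.8/0.42 = 20.952
Overall dilution factor = 7 × 20.952 = 146.67
Stock = 2.73 × 10^4 ng/mL × 146.67 = 4.004 × 10^6 ng/mL = 4.00 g/L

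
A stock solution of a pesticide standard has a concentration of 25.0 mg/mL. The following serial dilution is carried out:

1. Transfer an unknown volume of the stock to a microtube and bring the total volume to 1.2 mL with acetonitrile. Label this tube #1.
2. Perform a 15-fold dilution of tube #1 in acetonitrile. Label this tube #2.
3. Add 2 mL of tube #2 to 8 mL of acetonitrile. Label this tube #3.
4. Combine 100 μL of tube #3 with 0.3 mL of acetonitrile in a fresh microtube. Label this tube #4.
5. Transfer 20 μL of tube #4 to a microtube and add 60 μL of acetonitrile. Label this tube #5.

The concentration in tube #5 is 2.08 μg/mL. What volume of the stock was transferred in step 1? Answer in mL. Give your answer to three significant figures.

0.120 mL

Step 1: v brought to 1.2 mL → factor = 1.2 mL/v
Step 2: 15-fold → factor 15
Step 3: 2 mL + 8 mL = 10 mL total → factor 10/2 = 5
Step 4: 100 μL + 0.3 mL = 400 μL total → factor 400/100 = 4
Step 5: 20 μL + 60 μL = 80 μL total → factor 80/20 = 4
Product of known-step factors = 1200
Overall factor = 25.0 mg/mL / (2.08 μg/mL) = 12019
Step-1 factor = 12019 / 1200 = 10.016
v = 1.2 mL / 10.016 = 0.120 mL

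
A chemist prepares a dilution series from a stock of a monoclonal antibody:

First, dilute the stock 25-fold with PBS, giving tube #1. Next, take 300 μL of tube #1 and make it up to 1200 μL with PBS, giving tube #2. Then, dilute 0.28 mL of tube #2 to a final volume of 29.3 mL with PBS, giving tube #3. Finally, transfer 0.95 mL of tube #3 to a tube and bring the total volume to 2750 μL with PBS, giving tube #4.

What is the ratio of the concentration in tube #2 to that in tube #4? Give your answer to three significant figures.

303

Step 1: 25-fold → factor 25
Step 2: 300 μL brought to 1200 μL → factor 1200/300 = 4
Step 3: 0.28 mL brought to 29.3 mL → factor 29.3/0.28 = 104.64
Step 4: 0.95 mL brought to 2750 μL → factor 2.75/0.95 = 2.8947
Dilution factor to tube #2 = 100; to tube #4 = 30291
[tube #2]/[tube #4] = (factor to tube #4)/(factor to tube #2) = 30291/100 = 303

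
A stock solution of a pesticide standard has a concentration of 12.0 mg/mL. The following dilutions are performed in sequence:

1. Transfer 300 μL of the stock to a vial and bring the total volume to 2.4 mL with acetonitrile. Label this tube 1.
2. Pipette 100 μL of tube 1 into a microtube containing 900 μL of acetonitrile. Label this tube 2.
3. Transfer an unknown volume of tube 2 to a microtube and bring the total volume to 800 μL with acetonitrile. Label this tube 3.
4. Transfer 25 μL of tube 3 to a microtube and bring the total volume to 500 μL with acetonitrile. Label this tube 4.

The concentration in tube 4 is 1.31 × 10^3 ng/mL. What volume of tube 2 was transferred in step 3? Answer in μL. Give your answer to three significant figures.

Step 1: 300 μL brought to 2.4 mL → factor 2400/300 = 8
Step 2: 100 μL + 900 μL = 1000 μL total → factor 1000/100 = 10
Step 3: v brought to 800 μL → factor = 800 μL/v
Step 4: 25 μL brought to 500 μL → factor 500/25 = 20
Product of known-step factors = 1600
Overall factor = 12.0 mg/mL / (1.31 × 10^3 ng/mL) = 9160.3
Step-3 factor = 9160.3 / 1600 = 5.7252
v = 800 μL / 5.7252 = 140 μL

140 μL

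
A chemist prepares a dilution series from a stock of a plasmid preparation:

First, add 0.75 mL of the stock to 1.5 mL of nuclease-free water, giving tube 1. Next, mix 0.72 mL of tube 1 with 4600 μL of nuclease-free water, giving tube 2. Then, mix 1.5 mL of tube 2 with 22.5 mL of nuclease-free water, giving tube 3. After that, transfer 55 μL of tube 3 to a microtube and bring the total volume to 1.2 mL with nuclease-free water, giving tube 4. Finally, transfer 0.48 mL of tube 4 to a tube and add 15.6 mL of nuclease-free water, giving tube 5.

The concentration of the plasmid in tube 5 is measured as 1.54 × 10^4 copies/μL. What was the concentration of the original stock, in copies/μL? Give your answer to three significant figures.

3.99 × 10^9 copies/μL

Step 1: 0.75 mL + 1.5 mL = 2.25 mL total → factor 2.25/0.75 = 3
Step 2: 0.72 mL + 4600 μL = 5.32 mL total → factor 5.32/0.72 = 7.3889
Step 3: 1.5 mL + 22.5 mL = 24 mL total → factor 24/1.5 = 16
Step 4: 55 μL brought to 1.2 mL → factor 1200/55 = 21.818
Step 5: 0.48 mL + 15.6 mL = 16.08 mL total → factor 16.08/0.48 = 33.5
Overall dilution factor = 3 × 7.3889 × 16 × 21.818 × 33.5 = 2.5923 × 10^5
Stock = 1.54 × 10^4 copies/μL × 2.5923 × 10^5 = 3.99 × 10^9 copies/μL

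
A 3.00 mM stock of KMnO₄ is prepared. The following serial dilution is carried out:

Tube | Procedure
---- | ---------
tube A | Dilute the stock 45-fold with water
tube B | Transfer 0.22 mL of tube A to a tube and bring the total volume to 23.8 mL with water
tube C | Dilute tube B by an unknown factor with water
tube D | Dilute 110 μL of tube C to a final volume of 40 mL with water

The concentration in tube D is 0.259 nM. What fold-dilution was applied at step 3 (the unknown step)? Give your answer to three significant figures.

6.54-fold

Step 1: 45-fold → factor 45
Step 2: 0.22 mL brought to 23.8 mL → factor 23.8/0.22 = 108.18
Step 3: unknown factor x
Step 4: 110 μL brought to 40 mL → factor 40000/110 = 363.64
Product of known-step factors = 1.7702 × 10^6
Overall factor = 3.00 mM / (0.259 nM) = 1.1583 × 10^7
x = 1.1583 × 10^7 / 1.7702 × 10^6 = 6.54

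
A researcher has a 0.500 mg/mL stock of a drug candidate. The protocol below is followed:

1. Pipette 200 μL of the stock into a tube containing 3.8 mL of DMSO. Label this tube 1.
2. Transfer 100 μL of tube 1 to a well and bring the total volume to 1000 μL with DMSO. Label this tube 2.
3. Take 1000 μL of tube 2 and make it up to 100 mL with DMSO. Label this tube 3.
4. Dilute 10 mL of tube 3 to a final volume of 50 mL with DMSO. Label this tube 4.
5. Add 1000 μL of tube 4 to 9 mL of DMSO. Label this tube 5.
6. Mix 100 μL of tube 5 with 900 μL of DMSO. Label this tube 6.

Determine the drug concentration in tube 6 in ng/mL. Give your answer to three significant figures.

0.0500 ng/mL

Step 1: 200 μL + 3.8 mL = 4000 μL total → factor 4000/200 = 20
Step 2: 100 μL brought to 1000 μL → factor 1000/100 = 10
Step 3: 1000 μL brought to 100 mL → factor 1 × 10^5/1000 = 100
Step 4: 10 mL brought to 50 mL → factor 50/10 = 5
Step 5: 1000 μL + 9 mL = 10000 μL total → factor 10000/1000 = 10
Step 6: 100 μL + 900 μL = 1000 μL total → factor 1000/100 = 10
Overall dilution factor = 20 × 10 × 100 × 5 × 10 × 10 = 1 × 10^7
Final = 0.500 mg/mL / 1 × 10^7 = 5.000 × 10^-8 mg/mL = 0.0500 ng/mL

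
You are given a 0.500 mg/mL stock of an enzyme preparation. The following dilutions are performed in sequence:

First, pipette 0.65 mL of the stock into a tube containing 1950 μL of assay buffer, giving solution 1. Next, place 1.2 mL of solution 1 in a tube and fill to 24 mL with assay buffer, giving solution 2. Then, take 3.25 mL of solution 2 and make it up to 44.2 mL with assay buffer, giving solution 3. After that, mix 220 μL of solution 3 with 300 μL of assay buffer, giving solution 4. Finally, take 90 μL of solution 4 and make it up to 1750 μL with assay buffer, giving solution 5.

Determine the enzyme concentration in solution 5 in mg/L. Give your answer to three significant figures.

0.0100 mg/L

Step 1: 0.65 mL + 1950 μL = 2.6 mL total → factor 2.6/0.65 = 4
Step 2: 1.2 mL brought to 24 mL → factor 24/1.2 = 20
Step 3: 3.25 mL brought to 44.2 mL → factor 44.2/3.25 = 13.6
Step 4: 220 μL + 300 μL = 520 μL total → factor 520/220 = 2.3636
Step 5: 90 μL brought to 1750 μL → factor 1750/90 = 19.444
Overall dilution factor = 4 × 20 × 13.6 × 2.3636 × 19.444 = 50004
Final = 0.500 mg/mL / 50004 = 9.999 × 10^-6 mg/mL = 0.0100 mg/L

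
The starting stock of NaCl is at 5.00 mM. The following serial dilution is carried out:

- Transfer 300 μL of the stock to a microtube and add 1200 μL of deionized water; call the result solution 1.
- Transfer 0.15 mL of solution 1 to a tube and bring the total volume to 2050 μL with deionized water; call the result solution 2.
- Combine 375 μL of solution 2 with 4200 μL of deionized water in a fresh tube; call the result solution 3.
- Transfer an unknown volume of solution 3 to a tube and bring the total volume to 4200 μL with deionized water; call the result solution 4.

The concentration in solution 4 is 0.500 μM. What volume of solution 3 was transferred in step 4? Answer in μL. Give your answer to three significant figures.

Step 1: 300 μL + 1200 μL = 1500 μL total → factor 1500/300 = 5
Step 2: 0.15 mL brought to 2050 μL → factor 2.05/0.15 = 13.667
Step 3: 375 μL + 4200 μL = 4575 μL total → factor 4575/375 = 12.2
Step 4: v brought to 4200 μL → factor = 4200 μL/v
Product of known-step factors = 833.67
Overall factor = 5.00 mM / (0.500 μM) = 10000
Step-4 factor = 10000 / 833.67 = 11.995
v = 4200 μL / 11.995 = 350 μL

350 μL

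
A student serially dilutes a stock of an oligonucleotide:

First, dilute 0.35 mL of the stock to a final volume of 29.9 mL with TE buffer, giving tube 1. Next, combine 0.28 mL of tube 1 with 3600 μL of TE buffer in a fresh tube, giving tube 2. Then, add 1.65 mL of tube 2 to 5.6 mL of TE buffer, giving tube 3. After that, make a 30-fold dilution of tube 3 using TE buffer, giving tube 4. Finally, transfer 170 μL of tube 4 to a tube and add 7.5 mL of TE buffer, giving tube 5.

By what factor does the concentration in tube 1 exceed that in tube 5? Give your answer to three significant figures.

Step 1: 0.35 mL brought to 29.9 mL → factor 29.9/0.35 = 85.429
Step 2: 0.28 mL + 3600 μL = 3.88 mL total → factor 3.88/0.28 = 13.857
Step 3: 1.65 mL + 5.6 mL = 7.25 mL total → factor 7.25/1.65 = 4.3939
Step 4: 30-fold → factor 30
Step 5: 170 μL + 7.5 mL = 7670 μL total → factor 7670/170 = 45.118
Dilution factor to tube 1 = 85.429; to tube 5 = 7.0404 × 10^6
[tube 1]/[tube 5] = (factor to tube 5)/(factor to tube 1) = 7.0404 × 10^6/85.429 = 8.24 × 10^4

8.24 × 10^4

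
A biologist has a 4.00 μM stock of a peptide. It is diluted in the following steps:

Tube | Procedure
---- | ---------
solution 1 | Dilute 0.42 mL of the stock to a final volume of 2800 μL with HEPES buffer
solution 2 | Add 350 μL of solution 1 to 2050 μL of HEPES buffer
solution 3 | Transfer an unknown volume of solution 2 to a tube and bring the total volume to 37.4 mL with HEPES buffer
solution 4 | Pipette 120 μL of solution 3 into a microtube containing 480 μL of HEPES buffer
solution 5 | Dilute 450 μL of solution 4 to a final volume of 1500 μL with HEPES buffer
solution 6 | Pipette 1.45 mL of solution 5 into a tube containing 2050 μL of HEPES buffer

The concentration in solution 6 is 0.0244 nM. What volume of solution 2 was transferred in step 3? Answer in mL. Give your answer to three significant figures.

0.420 mL

Step 1: 0.42 mL brought to 2800 μL → factor 2.8/0.42 = 6.6667
Step 2: 350 μL + 2050 μL = 2400 μL total → factor 2400/350 = 6.8571
Step 3: v brought to 37.4 mL → factor = 37.4 mL/v
Step 4: 120 μL + 480 μL = 600 μL total → factor 600/120 = 5
Step 5: 450 μL brought to 1500 μL → factor 1500/450 = 3.3333
Step 6: 1.45 mL + 2050 μL = 3.5 mL total → factor 3.5/1.45 = 2.4138
Product of known-step factors = 1839.1
Overall factor = 4.00 μM / (0.0244 nM) = 1.6393 × 10^5
Step-3 factor = 1.6393 × 10^5 / 1839.1 = 89.139
v = 37.4 mL / 89.139 = 0.420 mL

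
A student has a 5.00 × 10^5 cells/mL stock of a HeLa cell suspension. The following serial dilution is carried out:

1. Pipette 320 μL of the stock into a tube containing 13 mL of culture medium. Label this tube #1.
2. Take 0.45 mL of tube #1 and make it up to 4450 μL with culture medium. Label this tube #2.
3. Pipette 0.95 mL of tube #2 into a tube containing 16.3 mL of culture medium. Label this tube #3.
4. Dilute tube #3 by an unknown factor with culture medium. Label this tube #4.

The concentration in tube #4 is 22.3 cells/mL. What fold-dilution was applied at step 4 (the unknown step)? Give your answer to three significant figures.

Step 1: 320 μL + 13 mL = 13320 μL total → factor 13320/320 = 41.625
Step 2: 0.45 mL brought to 4450 μL → factor 4.45/0.45 = 9.8889
Step 3: 0.95 mL + 16.3 mL = 17.25 mL total → factor 17.25/0.95 = 18.158
Step 4: unknown factor x
Product of known-step factors = 7474.2
Overall factor = 5.00 × 10^5 cells/mL / (22.3 cells/mL) = 22422
x = 22422 / 7474.2 = 3.00

3.00-fold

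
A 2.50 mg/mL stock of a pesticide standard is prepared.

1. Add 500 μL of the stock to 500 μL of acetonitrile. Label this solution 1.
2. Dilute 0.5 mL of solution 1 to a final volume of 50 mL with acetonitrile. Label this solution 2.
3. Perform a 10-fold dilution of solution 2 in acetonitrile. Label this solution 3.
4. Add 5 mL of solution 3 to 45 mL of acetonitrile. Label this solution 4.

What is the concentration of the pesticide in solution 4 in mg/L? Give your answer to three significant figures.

Step 1: 500 μL + 500 μL = 1000 μL total → factor 1000/500 = 2
Step 2: 0.5 mL brought to 50 mL → factor 50/0.5 = 100
Step 3: 10-fold → factor 10
Step 4: 5 mL + 45 mL = 50 mL total → factor 50/5 = 10
Overall dilution factor = 2 × 100 × 10 × 10 = 20000
Final = 2.50 mg/mL / 20000 = 0.0001250 mg/mL = 0.125 mg/L

0.125 mg/L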